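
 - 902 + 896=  - 6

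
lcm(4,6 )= 12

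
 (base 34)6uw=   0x1F34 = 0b1111100110100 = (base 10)7988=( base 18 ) 16be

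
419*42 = 17598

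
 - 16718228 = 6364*( - 2627)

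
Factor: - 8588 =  - 2^2*19^1*113^1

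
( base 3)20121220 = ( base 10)4830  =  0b1001011011110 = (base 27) 6GO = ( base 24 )896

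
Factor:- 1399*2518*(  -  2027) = 2^1*1259^1*1399^1*2027^1 = 7140476414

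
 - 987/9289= - 141/1327 = -0.11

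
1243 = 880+363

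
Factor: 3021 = 3^1*19^1*53^1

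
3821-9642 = -5821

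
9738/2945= 3+903/2945 = 3.31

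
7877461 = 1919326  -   - 5958135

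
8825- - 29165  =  37990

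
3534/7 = 3534/7 = 504.86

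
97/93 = 97/93 = 1.04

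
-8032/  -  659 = 12 +124/659 = 12.19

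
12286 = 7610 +4676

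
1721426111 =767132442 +954293669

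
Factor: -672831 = - 3^2 * 74759^1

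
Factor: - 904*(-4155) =2^3*3^1*5^1*113^1*277^1=3756120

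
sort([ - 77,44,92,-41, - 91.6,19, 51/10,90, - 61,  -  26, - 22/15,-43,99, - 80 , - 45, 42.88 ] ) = [ - 91.6, - 80 ,-77, - 61, - 45, - 43, - 41, - 26, - 22/15,51/10, 19, 42.88,44,90,92,99 ] 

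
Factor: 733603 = 13^1*56431^1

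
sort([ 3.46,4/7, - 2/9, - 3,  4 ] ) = [ - 3,-2/9,4/7, 3.46,  4] 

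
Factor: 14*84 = 1176 = 2^3*3^1*7^2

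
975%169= 130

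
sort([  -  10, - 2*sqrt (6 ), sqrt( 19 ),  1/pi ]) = [ - 10, - 2 * sqrt( 6 ),1/pi,sqrt(19) ]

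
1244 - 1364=-120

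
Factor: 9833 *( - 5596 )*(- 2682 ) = 147578305176 = 2^3*3^2*149^1*1399^1*9833^1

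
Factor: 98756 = 2^2*7^1 *3527^1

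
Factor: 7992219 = 3^1*2664073^1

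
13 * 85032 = 1105416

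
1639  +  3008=4647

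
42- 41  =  1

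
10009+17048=27057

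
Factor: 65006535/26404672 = 2^ (  -  6 )*3^1*5^1  *  7^( - 1 )*11^1*17^( - 1)*31^1 * 71^1*179^1 * 3467^( - 1)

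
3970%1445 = 1080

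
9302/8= 4651/4 =1162.75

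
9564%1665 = 1239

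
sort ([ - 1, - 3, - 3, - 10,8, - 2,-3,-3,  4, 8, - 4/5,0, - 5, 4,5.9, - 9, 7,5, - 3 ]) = [ - 10, - 9, - 5, - 3, - 3, - 3, - 3,  -  3, - 2, - 1 , - 4/5, 0, 4,4, 5,5.9 , 7,8,8]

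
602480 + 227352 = 829832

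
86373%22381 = 19230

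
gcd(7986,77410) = 2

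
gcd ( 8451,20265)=3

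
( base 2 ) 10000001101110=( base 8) 20156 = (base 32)83e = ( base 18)17b4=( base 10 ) 8302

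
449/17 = 449/17 = 26.41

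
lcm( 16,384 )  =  384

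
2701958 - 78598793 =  - 75896835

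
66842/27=2475 + 17/27 = 2475.63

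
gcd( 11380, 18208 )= 2276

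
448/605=448/605 = 0.74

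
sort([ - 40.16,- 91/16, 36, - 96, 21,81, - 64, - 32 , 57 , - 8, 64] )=[ - 96, - 64,- 40.16, - 32, - 8, - 91/16, 21, 36, 57, 64, 81 ]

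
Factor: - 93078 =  - 2^1*3^2 * 5171^1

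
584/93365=584/93365 = 0.01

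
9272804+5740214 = 15013018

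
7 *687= 4809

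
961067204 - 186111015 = 774956189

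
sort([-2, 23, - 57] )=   [ - 57, - 2, 23 ]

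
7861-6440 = 1421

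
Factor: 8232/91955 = 2^3*3^1 * 5^( - 1) * 7^3*53^ ( - 1 )*347^( - 1 )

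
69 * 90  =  6210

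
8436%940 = 916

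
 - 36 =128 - 164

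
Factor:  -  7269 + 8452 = 1183 = 7^1*13^2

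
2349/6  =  391 + 1/2 = 391.50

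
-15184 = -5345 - 9839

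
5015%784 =311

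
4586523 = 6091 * 753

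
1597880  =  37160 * 43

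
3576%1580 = 416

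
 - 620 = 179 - 799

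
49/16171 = 49/16171 = 0.00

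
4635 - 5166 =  - 531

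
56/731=56/731 =0.08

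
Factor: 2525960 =2^3*5^1*63149^1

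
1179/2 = 1179/2 = 589.50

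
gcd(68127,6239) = 1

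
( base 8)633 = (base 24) H3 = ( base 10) 411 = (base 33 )CF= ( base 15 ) 1C6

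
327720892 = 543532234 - 215811342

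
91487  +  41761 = 133248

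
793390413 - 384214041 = 409176372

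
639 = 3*213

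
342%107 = 21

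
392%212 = 180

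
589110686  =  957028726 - 367918040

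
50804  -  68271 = -17467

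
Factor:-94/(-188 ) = 2^( - 1 ) = 1/2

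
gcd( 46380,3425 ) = 5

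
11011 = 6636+4375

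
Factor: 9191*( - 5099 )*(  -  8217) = 385088957253 = 3^2*7^1*11^1*13^1 * 83^1 *101^1*5099^1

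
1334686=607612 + 727074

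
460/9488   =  115/2372 = 0.05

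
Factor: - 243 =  - 3^5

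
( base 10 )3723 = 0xE8B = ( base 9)5086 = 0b111010001011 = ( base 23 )70K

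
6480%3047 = 386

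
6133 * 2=12266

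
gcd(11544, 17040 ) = 24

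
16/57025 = 16/57025 = 0.00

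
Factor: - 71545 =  - 5^1 * 41^1*349^1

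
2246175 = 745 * 3015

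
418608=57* 7344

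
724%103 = 3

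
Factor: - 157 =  - 157^1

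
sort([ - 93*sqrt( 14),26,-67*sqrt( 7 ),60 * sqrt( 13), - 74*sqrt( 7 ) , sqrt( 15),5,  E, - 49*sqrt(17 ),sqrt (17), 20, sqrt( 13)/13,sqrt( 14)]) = [ - 93*sqrt(14 ), - 49 * sqrt( 17), - 74*sqrt( 7),  -  67*sqrt( 7 ), sqrt(13)/13, E, sqrt(14), sqrt( 15),sqrt( 17 ), 5,20,26,60*sqrt( 13 ) ]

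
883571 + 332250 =1215821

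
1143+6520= 7663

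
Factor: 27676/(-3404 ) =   -  11^1  *17^1 * 23^( - 1) = - 187/23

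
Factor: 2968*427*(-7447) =- 9437851192 = - 2^3*7^2*11^1*53^1*61^1*677^1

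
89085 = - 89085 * (-1 )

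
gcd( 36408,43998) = 6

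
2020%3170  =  2020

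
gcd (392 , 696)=8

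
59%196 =59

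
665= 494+171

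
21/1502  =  21/1502 = 0.01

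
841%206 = 17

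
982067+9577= 991644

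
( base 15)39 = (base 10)54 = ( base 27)20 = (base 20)2e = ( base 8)66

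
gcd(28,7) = 7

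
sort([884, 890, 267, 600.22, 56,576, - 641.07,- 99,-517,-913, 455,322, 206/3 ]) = [ - 913,  -  641.07, - 517, - 99,  56,206/3, 267,322, 455, 576, 600.22, 884,890] 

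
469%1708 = 469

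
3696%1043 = 567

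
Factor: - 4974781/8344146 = -2^(  -  1)*3^(-1 )*7^1*31^( - 1)*113^( - 1) * 397^(-1 )*710683^1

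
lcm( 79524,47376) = 2226672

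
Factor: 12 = 2^2*3^1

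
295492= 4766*62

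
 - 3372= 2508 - 5880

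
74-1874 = -1800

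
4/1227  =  4/1227 = 0.00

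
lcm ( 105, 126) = 630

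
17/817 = 17/817 = 0.02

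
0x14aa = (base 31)5FK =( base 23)A00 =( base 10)5290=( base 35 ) 4b5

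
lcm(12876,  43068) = 1248972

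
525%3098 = 525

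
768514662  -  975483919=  - 206969257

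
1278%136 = 54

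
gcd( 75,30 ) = 15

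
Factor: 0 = 0^1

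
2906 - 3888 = -982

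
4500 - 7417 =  - 2917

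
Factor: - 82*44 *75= - 2^3*3^1* 5^2 *11^1*41^1=- 270600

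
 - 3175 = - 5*635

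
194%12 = 2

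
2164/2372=541/593  =  0.91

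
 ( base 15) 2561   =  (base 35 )6hl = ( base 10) 7966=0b1111100011110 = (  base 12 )473a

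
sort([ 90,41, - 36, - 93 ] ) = [ - 93, - 36,41,90 ]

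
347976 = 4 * 86994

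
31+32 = 63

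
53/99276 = 53/99276= 0.00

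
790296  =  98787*8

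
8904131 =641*13891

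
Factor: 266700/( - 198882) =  -2^1 * 3^ ( - 2 )*5^2*7^1*29^(-1)=- 350/261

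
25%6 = 1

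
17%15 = 2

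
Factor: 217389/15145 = 3^1*5^( - 1)*13^( - 1)*311^1 = 933/65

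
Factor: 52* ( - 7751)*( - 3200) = 1289766400 = 2^9*5^2*13^1 * 23^1*337^1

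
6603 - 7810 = -1207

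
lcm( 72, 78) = 936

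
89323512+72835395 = 162158907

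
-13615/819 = - 1945/117 =- 16.62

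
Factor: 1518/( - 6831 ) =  -2^1 * 3^( - 2) = -2/9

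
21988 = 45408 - 23420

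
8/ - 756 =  - 2/189 = -0.01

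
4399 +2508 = 6907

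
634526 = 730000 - 95474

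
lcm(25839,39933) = 439263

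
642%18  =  12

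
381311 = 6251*61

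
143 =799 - 656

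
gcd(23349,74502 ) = 3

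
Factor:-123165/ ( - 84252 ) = 345/236 = 2^( - 2)*3^1*5^1*23^1*59^( - 1)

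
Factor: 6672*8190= 2^5*3^3  *  5^1 * 7^1*13^1*139^1 = 54643680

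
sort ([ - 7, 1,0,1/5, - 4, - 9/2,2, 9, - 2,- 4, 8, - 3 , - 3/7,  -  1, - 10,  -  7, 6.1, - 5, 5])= [ - 10, - 7, - 7,  -  5,- 9/2, - 4, - 4, - 3,-2, - 1, - 3/7,0, 1/5,1,2,5,6.1,8, 9 ]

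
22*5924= 130328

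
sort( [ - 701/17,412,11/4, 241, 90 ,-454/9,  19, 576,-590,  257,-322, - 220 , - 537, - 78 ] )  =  [-590, - 537 , -322, - 220, - 78,- 454/9,  -  701/17, 11/4,19,90 , 241,  257, 412, 576 ]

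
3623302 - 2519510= 1103792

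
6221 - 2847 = 3374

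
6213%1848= 669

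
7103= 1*7103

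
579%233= 113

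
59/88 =59/88 = 0.67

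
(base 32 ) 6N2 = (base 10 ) 6882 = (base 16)1ae2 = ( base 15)208c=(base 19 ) 1014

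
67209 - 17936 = 49273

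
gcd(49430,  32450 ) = 10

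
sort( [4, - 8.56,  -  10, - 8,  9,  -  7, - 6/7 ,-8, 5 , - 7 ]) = [  -  10 , - 8.56, -8,-8, - 7, - 7, - 6/7, 4,5,9 ] 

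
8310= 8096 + 214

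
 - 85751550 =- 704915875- - 619164325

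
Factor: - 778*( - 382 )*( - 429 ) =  - 127497084 = - 2^2*3^1* 11^1*13^1*191^1  *  389^1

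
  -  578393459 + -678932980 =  - 1257326439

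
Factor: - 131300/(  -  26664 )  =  2^(  -  1 ) * 3^( - 1 )*5^2 * 11^( - 1 )*13^1=325/66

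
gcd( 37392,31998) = 6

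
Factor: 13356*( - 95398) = - 2^3*3^2*7^1  *53^1*47699^1 = - 1274135688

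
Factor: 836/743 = 2^2*11^1*19^1 * 743^( - 1) 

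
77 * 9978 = 768306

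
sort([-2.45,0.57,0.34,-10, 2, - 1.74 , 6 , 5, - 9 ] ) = [  -  10,- 9,-2.45,-1.74,  0.34,  0.57 , 2,  5,6]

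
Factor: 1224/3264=3/8 = 2^ ( - 3 )*3^1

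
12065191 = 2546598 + 9518593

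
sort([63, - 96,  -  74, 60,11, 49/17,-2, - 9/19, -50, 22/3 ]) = [ - 96,-74,- 50, - 2,  -  9/19,  49/17,22/3,11, 60, 63 ] 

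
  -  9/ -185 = 9/185  =  0.05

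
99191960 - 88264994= 10926966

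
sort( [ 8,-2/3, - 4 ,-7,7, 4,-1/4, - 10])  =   [ - 10,-7,-4,-2/3,  -  1/4, 4, 7,8] 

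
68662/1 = 68662  =  68662.00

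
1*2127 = 2127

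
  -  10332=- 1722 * 6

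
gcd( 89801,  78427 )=1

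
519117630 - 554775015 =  - 35657385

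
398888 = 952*419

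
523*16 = 8368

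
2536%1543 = 993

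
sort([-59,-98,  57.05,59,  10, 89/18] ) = [ - 98, - 59, 89/18,10,  57.05,59]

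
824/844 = 206/211 = 0.98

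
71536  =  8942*8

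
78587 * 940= 73871780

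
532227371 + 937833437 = 1470060808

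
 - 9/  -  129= 3/43 = 0.07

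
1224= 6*204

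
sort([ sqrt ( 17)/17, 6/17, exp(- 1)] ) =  [ sqrt(17)/17,6/17,  exp(  -  1 )] 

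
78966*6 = 473796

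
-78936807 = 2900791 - 81837598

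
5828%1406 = 204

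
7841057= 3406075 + 4434982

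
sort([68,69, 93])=[ 68,  69, 93]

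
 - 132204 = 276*( - 479)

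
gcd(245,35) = 35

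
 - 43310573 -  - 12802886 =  - 30507687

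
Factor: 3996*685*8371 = 2^2*3^3*5^1*11^1*37^1*137^1 *761^1= 22913603460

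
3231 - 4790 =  - 1559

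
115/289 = 115/289 = 0.40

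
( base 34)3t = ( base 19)6H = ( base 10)131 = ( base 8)203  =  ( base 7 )245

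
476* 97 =46172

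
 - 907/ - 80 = 907/80 = 11.34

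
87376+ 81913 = 169289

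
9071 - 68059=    - 58988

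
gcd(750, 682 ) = 2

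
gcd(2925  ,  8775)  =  2925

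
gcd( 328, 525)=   1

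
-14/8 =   -  7/4 = - 1.75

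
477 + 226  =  703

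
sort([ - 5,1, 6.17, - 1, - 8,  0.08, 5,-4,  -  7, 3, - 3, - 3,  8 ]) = [-8, - 7, - 5 , - 4, - 3, - 3,-1,0.08, 1, 3, 5, 6.17, 8 ]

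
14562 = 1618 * 9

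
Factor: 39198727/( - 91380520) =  - 2^ ( - 3 )*5^(-1 )*7^( - 1)*11^( - 1 ) * 1733^1 * 22619^1*29669^( - 1)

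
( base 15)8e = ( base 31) 4a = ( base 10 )134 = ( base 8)206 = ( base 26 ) 54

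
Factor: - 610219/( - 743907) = 3^( - 1)*19^ ( - 1)*31^( - 1)*421^( - 1 )*610219^1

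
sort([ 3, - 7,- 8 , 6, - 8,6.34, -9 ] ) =[-9,-8,-8,-7,3,6,6.34]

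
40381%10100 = 10081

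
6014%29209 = 6014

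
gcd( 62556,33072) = 156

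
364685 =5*72937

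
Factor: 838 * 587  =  491906 = 2^1*419^1*587^1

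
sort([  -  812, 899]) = [ - 812,  899 ]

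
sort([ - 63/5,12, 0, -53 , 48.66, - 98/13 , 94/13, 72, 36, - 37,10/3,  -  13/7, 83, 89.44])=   [-53,-37, - 63/5 ,-98/13,  -  13/7, 0, 10/3, 94/13, 12 , 36,48.66, 72, 83, 89.44]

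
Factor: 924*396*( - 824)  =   - 2^7*3^3*7^1*11^2*103^1 =-301504896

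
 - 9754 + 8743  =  - 1011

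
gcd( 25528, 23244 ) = 4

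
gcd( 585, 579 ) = 3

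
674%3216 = 674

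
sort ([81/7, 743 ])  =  [ 81/7, 743] 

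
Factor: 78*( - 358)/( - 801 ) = 9308/267 = 2^2*3^ (- 1)*13^1 * 89^(  -  1 )*179^1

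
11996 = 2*5998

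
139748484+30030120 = 169778604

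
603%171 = 90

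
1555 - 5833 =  - 4278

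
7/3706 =7/3706 = 0.00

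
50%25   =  0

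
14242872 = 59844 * 238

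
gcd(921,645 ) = 3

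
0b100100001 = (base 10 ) 289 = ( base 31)9A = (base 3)101201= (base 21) dg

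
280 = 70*4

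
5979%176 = 171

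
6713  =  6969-256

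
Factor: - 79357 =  -79357^1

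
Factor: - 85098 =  - 2^1*3^1*13^1*1091^1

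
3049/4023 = 3049/4023 =0.76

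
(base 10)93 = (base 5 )333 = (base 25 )3I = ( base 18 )53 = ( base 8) 135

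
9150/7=9150/7 = 1307.14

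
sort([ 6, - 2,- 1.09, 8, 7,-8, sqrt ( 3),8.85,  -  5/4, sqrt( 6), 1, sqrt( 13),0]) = [ - 8, - 2,-5/4, - 1.09,  0, 1, sqrt(3), sqrt( 6), sqrt( 13 ), 6, 7, 8, 8.85] 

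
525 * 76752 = 40294800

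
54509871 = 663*82217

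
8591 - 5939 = 2652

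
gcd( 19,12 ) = 1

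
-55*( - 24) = 1320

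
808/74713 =808/74713 =0.01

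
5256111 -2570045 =2686066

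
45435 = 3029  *15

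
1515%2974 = 1515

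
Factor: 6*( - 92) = -552= - 2^3*3^1 * 23^1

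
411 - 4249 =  - 3838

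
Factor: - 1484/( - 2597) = 2^2*7^( - 1) = 4/7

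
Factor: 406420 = 2^2*5^1*7^1*2903^1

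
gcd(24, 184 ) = 8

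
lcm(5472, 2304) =43776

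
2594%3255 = 2594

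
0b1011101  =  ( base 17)58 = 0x5d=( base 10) 93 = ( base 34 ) 2p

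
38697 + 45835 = 84532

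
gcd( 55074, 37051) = 67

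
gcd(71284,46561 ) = 1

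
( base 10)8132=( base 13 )3917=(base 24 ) e2k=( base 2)1111111000100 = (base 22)ghe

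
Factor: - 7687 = -7687^1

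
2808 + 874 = 3682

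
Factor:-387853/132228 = - 2^( - 2) * 3^(- 2)*3673^ ( - 1)*387853^1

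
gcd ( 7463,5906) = 1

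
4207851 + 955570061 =959777912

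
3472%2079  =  1393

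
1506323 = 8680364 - 7174041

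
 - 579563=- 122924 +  - 456639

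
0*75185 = 0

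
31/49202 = 31/49202=0.00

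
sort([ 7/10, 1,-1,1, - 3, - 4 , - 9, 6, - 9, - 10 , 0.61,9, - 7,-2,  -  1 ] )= [ - 10,  -  9, - 9 , -7, - 4, - 3, - 2, - 1, - 1,0.61,7/10, 1,1 , 6  ,  9 ] 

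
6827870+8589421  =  15417291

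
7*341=2387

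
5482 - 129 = 5353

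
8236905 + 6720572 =14957477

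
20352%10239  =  10113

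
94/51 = 1 + 43/51 = 1.84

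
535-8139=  - 7604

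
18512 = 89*208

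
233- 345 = -112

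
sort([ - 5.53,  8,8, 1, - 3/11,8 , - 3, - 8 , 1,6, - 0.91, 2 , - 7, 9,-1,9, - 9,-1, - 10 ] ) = [ - 10, -9,  -  8, - 7, - 5.53, - 3, - 1,- 1, - 0.91, - 3/11,1, 1, 2,  6 , 8 , 8,  8,  9, 9]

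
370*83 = 30710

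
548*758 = 415384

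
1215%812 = 403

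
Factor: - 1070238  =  - 2^1*3^1*13^1*13721^1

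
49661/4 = 49661/4 = 12415.25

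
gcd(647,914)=1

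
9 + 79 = 88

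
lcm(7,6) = 42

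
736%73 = 6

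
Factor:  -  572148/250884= -691/303 =-3^( - 1 )*101^(- 1 )*691^1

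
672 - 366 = 306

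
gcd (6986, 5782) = 14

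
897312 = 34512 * 26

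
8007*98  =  784686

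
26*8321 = 216346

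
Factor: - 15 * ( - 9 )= 3^3*5^1 = 135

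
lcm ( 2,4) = 4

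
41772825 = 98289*425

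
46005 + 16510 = 62515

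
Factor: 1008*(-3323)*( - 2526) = 2^5*3^3*7^1*421^1*3323^1 =8461049184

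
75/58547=75/58547 = 0.00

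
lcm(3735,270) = 22410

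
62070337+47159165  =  109229502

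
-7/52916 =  - 7/52916 = - 0.00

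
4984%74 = 26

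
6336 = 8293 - 1957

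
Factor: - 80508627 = -3^3*59^1 * 50539^1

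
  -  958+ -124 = -1082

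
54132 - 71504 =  - 17372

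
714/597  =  238/199=1.20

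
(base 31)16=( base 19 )1i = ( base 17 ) 23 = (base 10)37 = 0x25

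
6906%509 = 289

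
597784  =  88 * 6793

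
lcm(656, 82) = 656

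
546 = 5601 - 5055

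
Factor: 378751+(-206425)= 172326 = 2^1 * 3^1 * 7^1 *11^1 *373^1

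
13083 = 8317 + 4766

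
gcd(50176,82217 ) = 1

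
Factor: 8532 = 2^2*3^3*79^1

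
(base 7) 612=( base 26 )BH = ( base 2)100101111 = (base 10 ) 303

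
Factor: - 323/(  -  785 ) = 5^( -1 ) * 17^1*19^1*157^( - 1) 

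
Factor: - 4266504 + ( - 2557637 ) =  - 6824141 = -6824141^1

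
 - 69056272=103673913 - 172730185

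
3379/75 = 3379/75 = 45.05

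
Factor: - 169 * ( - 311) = 13^2 * 311^1 =52559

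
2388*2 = 4776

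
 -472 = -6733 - - 6261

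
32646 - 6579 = 26067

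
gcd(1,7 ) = 1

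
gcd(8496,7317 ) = 9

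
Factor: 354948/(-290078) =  - 177474/145039 = -  2^1*3^1*11^1*43^( - 1)*2689^1* 3373^( - 1)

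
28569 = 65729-37160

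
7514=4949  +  2565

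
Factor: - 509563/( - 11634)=2^( - 1)*3^( - 1 )*7^( - 1)*277^( - 1 ) *509563^1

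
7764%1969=1857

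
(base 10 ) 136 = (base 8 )210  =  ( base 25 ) 5b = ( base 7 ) 253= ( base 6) 344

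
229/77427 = 229/77427 = 0.00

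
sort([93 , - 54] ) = [  -  54,  93]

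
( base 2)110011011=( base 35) bq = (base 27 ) F6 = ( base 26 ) fl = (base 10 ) 411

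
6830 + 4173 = 11003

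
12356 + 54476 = 66832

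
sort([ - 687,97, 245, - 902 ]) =[ - 902,  -  687, 97  ,  245 ]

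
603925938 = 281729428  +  322196510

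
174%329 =174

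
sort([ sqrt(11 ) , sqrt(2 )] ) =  [ sqrt( 2),sqrt(11)]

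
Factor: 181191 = 3^1*60397^1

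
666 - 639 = 27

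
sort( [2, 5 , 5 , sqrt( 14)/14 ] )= [ sqrt(14)/14,2, 5, 5]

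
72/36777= 24/12259=0.00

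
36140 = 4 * 9035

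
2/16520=1/8260 = 0.00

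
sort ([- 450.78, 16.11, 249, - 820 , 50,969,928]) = [ - 820, -450.78, 16.11, 50,249, 928, 969]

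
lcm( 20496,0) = 0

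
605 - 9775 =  - 9170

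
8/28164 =2/7041 = 0.00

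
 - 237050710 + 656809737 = 419759027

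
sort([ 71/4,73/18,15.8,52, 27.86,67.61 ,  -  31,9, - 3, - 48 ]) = [ - 48, - 31, - 3,73/18,9, 15.8,71/4,  27.86, 52,67.61 ]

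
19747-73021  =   - 53274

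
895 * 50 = 44750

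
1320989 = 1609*821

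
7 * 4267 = 29869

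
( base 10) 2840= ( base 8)5430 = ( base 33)2K2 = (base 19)7G9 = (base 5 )42330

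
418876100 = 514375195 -95499095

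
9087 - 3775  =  5312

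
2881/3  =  2881/3=960.33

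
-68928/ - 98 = 703+17/49 =703.35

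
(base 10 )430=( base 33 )D1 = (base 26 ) GE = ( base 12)2ba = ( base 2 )110101110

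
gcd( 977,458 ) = 1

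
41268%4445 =1263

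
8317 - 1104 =7213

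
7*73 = 511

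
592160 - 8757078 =-8164918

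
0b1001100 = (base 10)76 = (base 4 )1030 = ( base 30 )2G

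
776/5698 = 388/2849 = 0.14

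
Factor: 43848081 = 3^3*61^1*79^1*337^1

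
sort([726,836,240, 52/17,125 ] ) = [ 52/17,125, 240,726,  836]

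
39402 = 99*398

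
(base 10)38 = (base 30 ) 18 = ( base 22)1g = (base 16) 26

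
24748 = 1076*23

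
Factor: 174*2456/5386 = 213672/2693 = 2^3 *3^1*29^1*307^1 * 2693^(-1) 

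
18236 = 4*4559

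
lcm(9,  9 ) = 9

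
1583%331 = 259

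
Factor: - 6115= -5^1 * 1223^1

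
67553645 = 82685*817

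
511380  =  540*947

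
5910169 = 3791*1559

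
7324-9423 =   -  2099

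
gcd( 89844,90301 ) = 1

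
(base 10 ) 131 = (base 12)ab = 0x83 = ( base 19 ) 6H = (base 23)5G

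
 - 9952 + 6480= - 3472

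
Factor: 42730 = 2^1*5^1*4273^1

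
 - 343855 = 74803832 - 75147687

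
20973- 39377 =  - 18404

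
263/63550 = 263/63550=0.00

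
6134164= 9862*622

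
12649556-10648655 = 2000901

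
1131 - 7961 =-6830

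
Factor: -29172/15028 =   -  3^1*11^1*17^( - 1)= - 33/17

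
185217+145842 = 331059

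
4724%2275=174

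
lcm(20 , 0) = 0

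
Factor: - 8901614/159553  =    -  2^1 * 19^1*433^1*541^1*159553^( - 1)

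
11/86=11/86 =0.13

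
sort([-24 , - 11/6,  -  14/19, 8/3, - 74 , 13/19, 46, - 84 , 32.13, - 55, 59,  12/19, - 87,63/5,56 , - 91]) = [ - 91, - 87, - 84, - 74, - 55,-24, - 11/6, - 14/19,12/19,13/19,8/3, 63/5, 32.13, 46, 56, 59]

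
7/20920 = 7/20920 = 0.00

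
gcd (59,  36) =1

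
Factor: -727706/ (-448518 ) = 3^ ( - 1 )*181^(-1 )*881^1 = 881/543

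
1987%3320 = 1987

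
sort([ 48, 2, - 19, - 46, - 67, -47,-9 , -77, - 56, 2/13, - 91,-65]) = [ - 91 , - 77 ,  -  67, - 65, -56 ,-47, - 46, - 19,-9, 2/13, 2, 48 ]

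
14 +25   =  39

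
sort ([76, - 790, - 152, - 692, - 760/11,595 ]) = [ - 790, - 692,-152, - 760/11,76, 595] 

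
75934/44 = 1725  +  17/22 = 1725.77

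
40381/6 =40381/6 = 6730.17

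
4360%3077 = 1283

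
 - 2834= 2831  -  5665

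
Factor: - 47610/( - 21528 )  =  2^( - 2)*5^1*13^(- 1 )*23^1=115/52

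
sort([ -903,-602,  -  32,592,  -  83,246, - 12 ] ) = [ -903, - 602, - 83,-32, - 12 , 246,592 ]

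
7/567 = 1/81 =0.01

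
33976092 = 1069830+32906262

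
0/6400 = 0 = 0.00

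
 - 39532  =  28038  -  67570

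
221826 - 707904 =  - 486078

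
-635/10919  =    -  635/10919 = -0.06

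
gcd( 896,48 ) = 16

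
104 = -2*( - 52)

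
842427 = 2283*369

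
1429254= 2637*542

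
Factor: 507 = 3^1*13^2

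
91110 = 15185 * 6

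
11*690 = 7590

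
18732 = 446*42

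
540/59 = 9 + 9/59 = 9.15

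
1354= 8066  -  6712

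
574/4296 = 287/2148 = 0.13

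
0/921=0 = 0.00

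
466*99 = 46134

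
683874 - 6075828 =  - 5391954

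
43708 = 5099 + 38609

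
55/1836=55/1836 = 0.03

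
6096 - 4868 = 1228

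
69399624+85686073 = 155085697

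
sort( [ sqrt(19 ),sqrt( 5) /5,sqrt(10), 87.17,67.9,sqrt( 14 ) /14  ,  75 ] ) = [sqrt( 14 ) /14 , sqrt( 5)/5,  sqrt(10),sqrt(19 ), 67.9 , 75 , 87.17] 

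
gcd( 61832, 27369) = 1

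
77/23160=77/23160=0.00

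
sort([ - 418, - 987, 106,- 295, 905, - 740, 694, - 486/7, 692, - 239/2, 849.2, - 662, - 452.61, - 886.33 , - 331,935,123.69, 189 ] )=[-987,-886.33, - 740  , - 662 , - 452.61, -418 , - 331 ,-295, - 239/2 , - 486/7 , 106,123.69 , 189,692,694, 849.2,905,935]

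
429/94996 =39/8636 =0.00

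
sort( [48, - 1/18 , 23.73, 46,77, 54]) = [ - 1/18,23.73 , 46 , 48,  54,77 ] 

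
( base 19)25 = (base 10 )43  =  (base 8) 53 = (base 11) 3A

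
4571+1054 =5625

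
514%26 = 20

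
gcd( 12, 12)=12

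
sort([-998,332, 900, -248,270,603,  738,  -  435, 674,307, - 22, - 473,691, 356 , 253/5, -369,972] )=[ -998, - 473, - 435, - 369,-248, - 22, 253/5, 270,307, 332 , 356,603, 674,691,738,900,972] 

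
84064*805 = 67671520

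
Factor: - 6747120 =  - 2^4 * 3^2*5^1*9371^1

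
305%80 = 65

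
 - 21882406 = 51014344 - 72896750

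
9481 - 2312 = 7169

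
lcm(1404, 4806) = 124956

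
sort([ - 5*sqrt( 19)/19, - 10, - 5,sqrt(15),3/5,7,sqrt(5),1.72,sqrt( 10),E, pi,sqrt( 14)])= [-10,  -  5, - 5*sqrt(19)/19,3/5,1.72,sqrt( 5),E, pi, sqrt (10) , sqrt( 14), sqrt( 15 ), 7]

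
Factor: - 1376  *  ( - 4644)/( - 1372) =-1597536/343=- 2^5*3^3*7^( - 3)*43^2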